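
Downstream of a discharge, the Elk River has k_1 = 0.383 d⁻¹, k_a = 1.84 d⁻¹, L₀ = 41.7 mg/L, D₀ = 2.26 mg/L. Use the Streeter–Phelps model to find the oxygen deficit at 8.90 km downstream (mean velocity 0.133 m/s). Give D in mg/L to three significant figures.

Travel time t = x/v = 8.90 km / (0.133 m/s) = 8900 m / 0.133 m/s = 66920 s = 0.7745 d.
k_1 L₀/(k_a−k_1) = 0.383×41.7/(1.84−0.383) = 15.97/1.457 = 10.96 mg/L.
e^(−k_1 t) = e^(−0.383×0.7745) = 0.7433; e^(−k_a t) = e^(−1.84×0.7745) = 0.2405.
D = 10.96 × (0.7433 − 0.2405) + 2.26 × 0.2405 = 5.512 + 0.5435 = 6.055 mg/L.

D ≈ 6.06 mg/L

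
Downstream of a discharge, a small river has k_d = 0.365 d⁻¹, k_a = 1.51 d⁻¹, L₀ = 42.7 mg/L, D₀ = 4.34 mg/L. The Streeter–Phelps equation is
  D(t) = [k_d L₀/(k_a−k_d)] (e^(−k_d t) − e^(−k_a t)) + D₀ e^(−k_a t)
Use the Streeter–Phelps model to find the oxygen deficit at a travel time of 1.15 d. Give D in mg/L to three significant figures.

k_d L₀/(k_a−k_d) = 0.365×42.7/(1.51−0.365) = 15.59/1.145 = 13.61 mg/L.
e^(−k_d t) = e^(−0.365×1.150) = 0.6572; e^(−k_a t) = e^(−1.51×1.150) = 0.1761.
D = 13.61 × (0.6572 − 0.1761) + 4.34 × 0.1761 = 6.548 + 0.7644 = 7.313 mg/L.

D ≈ 7.31 mg/L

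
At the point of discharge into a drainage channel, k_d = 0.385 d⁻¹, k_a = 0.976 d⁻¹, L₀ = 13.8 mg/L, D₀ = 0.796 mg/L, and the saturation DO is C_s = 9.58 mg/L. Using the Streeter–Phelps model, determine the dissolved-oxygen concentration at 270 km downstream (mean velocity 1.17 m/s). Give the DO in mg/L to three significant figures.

DO ≈ 6.97 mg/L

Travel time t = x/v = 270 km / (1.17 m/s) = 270000 m / 1.17 m/s = 230800 s = 2.671 d.
k_d L₀/(k_a−k_d) = 0.385×13.8/(0.976−0.385) = 5.313/0.5910 = 8.990 mg/L.
e^(−k_d t) = e^(−0.385×2.671) = 0.3576; e^(−k_a t) = e^(−0.976×2.671) = 0.07377.
D = 8.990 × (0.3576 − 0.07377) + 0.796 × 0.07377 = 2.552 + 0.05872 = 2.610 mg/L.
DO = C_s − D = 9.58 − 2.610 = 6.970 mg/L.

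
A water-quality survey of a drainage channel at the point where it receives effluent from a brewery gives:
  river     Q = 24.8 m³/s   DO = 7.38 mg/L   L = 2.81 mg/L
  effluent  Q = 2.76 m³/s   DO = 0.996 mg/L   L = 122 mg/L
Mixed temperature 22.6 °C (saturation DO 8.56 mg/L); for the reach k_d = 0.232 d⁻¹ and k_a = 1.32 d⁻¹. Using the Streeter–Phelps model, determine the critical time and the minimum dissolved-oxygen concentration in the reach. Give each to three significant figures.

Mixed DO = (24.8×7.38 + 2.76×0.996)/(24.8+2.76) = 185.8/27.56 = 6.741 mg/L.
Mixed L₀ = (24.8×2.81 + 2.76×122)/(27.56) = 406.4/27.56 = 14.75 mg/L.
Initial deficit D₀ = C_s − DO₀ = 8.56 − 6.741 = 1.819 mg/L.
t_c = (1/1.088) ln[(1.32/0.232)(1 − 1.819×1.088/(0.232×14.75))] = 0.9191 × ln(2.398) = 0.8038 d.
D_c = (0.232/1.32) × 14.75 × e^(−0.232×0.8038) = 0.1758 × 14.75 × 0.8299 = 2.151 mg/L.
Minimum DO = 8.56 − 2.151 = 6.409 mg/L.

t_c ≈ 0.804 d; minimum DO ≈ 6.41 mg/L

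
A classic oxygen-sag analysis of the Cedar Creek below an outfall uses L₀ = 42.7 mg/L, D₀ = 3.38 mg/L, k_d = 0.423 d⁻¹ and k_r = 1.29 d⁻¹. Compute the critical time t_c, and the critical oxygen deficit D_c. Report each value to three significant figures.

t_c ≈ 1.08 d; D_c ≈ 8.86 mg/L

With k_r/k_d = 3.050 and 1 − D₀(k_r−k_d)/(k_d L₀) = 0.8378,
t_c = ln(3.050 × 0.8378) / (1.29 − 0.423) = ln(2.555) / 0.8670 = 0.9380/0.8670 = 1.082 d.
L(t_c) = L₀ e^(−k_d t_c) = 42.7 × 0.6328 = 27.02 mg/L, and at the critical point k_r D_c = k_d L, so D_c = (0.423/1.29) × 27.02 = 8.860 mg/L.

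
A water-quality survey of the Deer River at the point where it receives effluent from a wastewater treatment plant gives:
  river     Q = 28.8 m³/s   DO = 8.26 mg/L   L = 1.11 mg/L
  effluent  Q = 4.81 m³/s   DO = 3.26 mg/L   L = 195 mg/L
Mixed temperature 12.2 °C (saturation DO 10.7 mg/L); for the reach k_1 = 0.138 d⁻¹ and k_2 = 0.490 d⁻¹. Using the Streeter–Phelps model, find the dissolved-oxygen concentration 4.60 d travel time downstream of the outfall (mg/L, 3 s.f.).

Mixed DO = (28.8×8.26 + 4.81×3.26)/(28.8+4.81) = 253.6/33.61 = 7.544 mg/L.
Mixed L₀ = (28.8×1.11 + 4.81×195)/(33.61) = 969.9/33.61 = 28.86 mg/L.
Initial deficit D₀ = C_s − DO₀ = 10.7 − 7.544 = 3.156 mg/L.
D(4.60) = [0.138×28.86/(0.490−0.138)](e^(−0.138×4.60) − e^(−0.490×4.60)) + 3.156 e^(−0.490×4.60)
= 11.31 × (0.5300 − 0.1050) + 3.156 × 0.1050 = 5.140 mg/L.
DO = 10.7 − 5.140 = 5.560 mg/L.

DO ≈ 5.56 mg/L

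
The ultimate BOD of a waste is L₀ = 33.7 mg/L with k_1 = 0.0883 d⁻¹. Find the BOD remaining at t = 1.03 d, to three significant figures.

L ≈ 30.8 mg/L

L_t = L₀ e^(−k_1 t) = 33.7 × e^(−0.0883×1.03) = 33.7 × 0.9131 = 30.77 mg/L.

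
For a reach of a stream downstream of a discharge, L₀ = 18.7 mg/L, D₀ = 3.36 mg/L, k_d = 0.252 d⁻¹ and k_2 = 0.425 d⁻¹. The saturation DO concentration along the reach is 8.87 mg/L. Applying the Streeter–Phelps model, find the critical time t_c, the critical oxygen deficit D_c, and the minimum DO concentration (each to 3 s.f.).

t_c = [1/(k_2−k_d)] ln[(k_2/k_d)(1 − D₀(k_2−k_d)/(k_d L₀))]
= [1/(0.425−0.252)] ln[(0.425/0.252)(1 − 3.36×0.1730/(0.252×18.7))]
= (1/0.1730) ln[1.687 × 0.8766] = 5.780 × ln(1.478) = 5.780 × 0.3910 = 2.260 d.
D_c = (k_d/k_2) L₀ e^(−k_d t_c) = (0.252/0.425) × 18.7 × e^(−0.252×2.260) = 0.5929 × 18.7 × 0.5658 = 6.273 mg/L.
Minimum DO = C_s − D_c = 8.87 − 6.273 = 2.597 mg/L.

t_c ≈ 2.26 d; D_c ≈ 6.27 mg/L; min DO ≈ 2.60 mg/L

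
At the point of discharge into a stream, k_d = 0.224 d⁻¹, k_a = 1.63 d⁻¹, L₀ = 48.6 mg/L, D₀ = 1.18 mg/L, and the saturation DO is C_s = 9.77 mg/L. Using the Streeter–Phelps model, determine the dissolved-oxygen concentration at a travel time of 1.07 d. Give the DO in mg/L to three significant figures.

DO ≈ 4.82 mg/L

k_d L₀/(k_a−k_d) = 0.224×48.6/(1.63−0.224) = 10.89/1.406 = 7.743 mg/L.
e^(−k_d t) = e^(−0.224×1.070) = 0.7869; e^(−k_a t) = e^(−1.63×1.070) = 0.1748.
D = 7.743 × (0.7869 − 0.1748) + 1.18 × 0.1748 = 4.739 + 0.2063 = 4.945 mg/L.
DO = C_s − D = 9.77 − 4.945 = 4.825 mg/L.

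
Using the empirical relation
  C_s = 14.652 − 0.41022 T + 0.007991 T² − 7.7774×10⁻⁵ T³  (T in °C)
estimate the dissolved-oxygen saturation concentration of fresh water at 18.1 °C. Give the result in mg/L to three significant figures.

C_s ≈ 9.38 mg/L

C_s = 14.652 − 0.41022×18.1 + 0.007991×18.1² − 7.7774×10⁻⁵×18.1³ = 9.384 mg/L.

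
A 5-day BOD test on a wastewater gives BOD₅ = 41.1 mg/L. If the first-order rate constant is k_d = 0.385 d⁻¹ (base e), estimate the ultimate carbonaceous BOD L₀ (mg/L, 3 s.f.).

L₀ ≈ 48.1 mg/L

BOD₅ = L₀(1 − e^(−5k_d)) ⇒ L₀ = BOD₅ / (1 − e^(−5×0.385))
= 41.1 / (1 − 0.1459) = 41.1 / 0.8541 = 48.12 mg/L.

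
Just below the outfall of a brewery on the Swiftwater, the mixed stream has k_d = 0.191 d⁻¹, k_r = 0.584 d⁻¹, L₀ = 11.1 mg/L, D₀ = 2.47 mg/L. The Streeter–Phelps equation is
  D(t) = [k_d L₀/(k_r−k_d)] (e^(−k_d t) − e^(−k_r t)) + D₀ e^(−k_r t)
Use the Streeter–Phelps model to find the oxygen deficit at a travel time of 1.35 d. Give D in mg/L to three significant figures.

k_d L₀/(k_r−k_d) = 0.191×11.1/(0.584−0.191) = 2.120/0.3930 = 5.395 mg/L.
e^(−k_d t) = e^(−0.191×1.350) = 0.7727; e^(−k_r t) = e^(−0.584×1.350) = 0.4546.
D = 5.395 × (0.7727 − 0.4546) + 2.47 × 0.4546 = 1.716 + 1.123 = 2.839 mg/L.

D ≈ 2.84 mg/L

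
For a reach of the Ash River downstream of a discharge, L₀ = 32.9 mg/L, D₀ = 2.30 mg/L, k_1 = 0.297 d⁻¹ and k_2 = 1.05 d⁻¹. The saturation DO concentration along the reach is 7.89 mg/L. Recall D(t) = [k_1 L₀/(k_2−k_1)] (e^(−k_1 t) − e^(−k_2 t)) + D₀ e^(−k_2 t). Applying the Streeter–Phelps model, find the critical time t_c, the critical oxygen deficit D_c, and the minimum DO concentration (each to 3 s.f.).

t_c ≈ 1.42 d; D_c ≈ 6.11 mg/L; min DO ≈ 1.78 mg/L

At the critical point dD/dt = 0, so k_1 L₀ e^(−k_1 t) = k_2 D. Substituting D(t) from the Streeter–Phelps equation and solving for t gives
t_c = ln[(k_2/k_1)(1 − D₀(k_2−k_1)/(k_1 L₀))] / (k_2−k_1).
Here k_2−k_1 = 0.7530 d⁻¹ and 1 − D₀(k_2−k_1)/(k_1 L₀) = 1 − 2.30×0.7530/(0.297×32.9) = 0.8228, so
t_c = ln(3.535 × 0.8228) / 0.7530 = 1.068 / 0.7530 = 1.418 d.
L(t_c) = L₀ e^(−k_1 t_c) = 32.9 × 0.6563 = 21.59 mg/L, and at the critical point k_2 D_c = k_1 L, so D_c = (0.297/1.05) × 21.59 = 6.108 mg/L.
Minimum DO = C_s − D_c = 7.89 − 6.108 = 1.782 mg/L.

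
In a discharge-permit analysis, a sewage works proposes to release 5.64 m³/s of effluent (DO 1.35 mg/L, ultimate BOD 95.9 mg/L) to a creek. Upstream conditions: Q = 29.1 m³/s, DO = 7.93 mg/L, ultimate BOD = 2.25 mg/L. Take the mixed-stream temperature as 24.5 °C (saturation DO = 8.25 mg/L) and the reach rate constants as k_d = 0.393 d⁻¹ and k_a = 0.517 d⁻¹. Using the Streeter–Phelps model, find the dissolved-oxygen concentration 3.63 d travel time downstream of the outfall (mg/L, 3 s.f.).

Mixed DO = (29.1×7.93 + 5.64×1.35)/(29.1+5.64) = 238.4/34.74 = 6.862 mg/L.
Mixed L₀ = (29.1×2.25 + 5.64×95.9)/(34.74) = 606.4/34.74 = 17.45 mg/L.
Initial deficit D₀ = C_s − DO₀ = 8.25 − 6.862 = 1.388 mg/L.
D(3.63) = [0.393×17.45/(0.517−0.393)](e^(−0.393×3.63) − e^(−0.517×3.63)) + 1.388 e^(−0.517×3.63)
= 55.32 × (0.2401 − 0.1531) + 1.388 × 0.1531 = 5.027 mg/L.
DO = 8.25 − 5.027 = 3.223 mg/L.

DO ≈ 3.22 mg/L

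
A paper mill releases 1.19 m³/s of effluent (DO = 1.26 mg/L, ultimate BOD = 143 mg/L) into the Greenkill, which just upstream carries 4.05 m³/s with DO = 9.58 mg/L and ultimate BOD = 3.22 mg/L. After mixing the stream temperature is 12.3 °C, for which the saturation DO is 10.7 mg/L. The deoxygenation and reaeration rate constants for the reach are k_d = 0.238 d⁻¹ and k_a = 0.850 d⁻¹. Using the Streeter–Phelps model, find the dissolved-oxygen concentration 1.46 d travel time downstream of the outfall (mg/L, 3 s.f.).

DO ≈ 4.15 mg/L

Mixed DO = (4.05×9.58 + 1.19×1.26)/(4.05+1.19) = 40.30/5.240 = 7.691 mg/L.
Mixed L₀ = (4.05×3.22 + 1.19×143)/(5.240) = 183.2/5.240 = 34.96 mg/L.
Initial deficit D₀ = C_s − DO₀ = 10.7 − 7.691 = 3.009 mg/L.
D(1.46) = [0.238×34.96/(0.850−0.238)](e^(−0.238×1.46) − e^(−0.850×1.46)) + 3.009 e^(−0.850×1.46)
= 13.60 × (0.7065 − 0.2891) + 3.009 × 0.2891 = 6.545 mg/L.
DO = 10.7 − 6.545 = 4.155 mg/L.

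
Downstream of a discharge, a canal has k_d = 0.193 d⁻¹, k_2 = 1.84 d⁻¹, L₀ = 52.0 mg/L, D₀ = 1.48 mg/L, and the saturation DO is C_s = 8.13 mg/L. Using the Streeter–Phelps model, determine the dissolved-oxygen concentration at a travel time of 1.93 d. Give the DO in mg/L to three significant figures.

DO ≈ 4.06 mg/L

k_d L₀/(k_2−k_d) = 0.193×52.0/(1.84−0.193) = 10.04/1.647 = 6.094 mg/L.
e^(−k_d t) = e^(−0.193×1.930) = 0.6890; e^(−k_2 t) = e^(−1.84×1.930) = 0.02869.
D = 6.094 × (0.6890 − 0.02869) + 1.48 × 0.02869 = 4.024 + 0.04246 = 4.066 mg/L.
DO = C_s − D = 8.13 − 4.066 = 4.064 mg/L.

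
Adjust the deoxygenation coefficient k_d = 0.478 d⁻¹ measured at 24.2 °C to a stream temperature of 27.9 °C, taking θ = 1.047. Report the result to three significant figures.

k_d ≈ 0.567 d⁻¹

k_d(T₂) = k_d(T₁) · θ^(T₂−T₁) = 0.478 × 1.047^(27.9−24.2)
= 0.478 × 1.047^3.70 = 0.478 × 1.185 = 0.5665 d⁻¹.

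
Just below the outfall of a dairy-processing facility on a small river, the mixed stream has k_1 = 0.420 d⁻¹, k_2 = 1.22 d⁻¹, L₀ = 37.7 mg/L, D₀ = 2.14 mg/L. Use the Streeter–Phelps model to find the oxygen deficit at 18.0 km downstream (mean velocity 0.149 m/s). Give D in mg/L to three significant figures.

Travel time t = x/v = 18.0 km / (0.149 m/s) = 18000 m / 0.149 m/s = 120800 s = 1.398 d.
k_1 L₀/(k_2−k_1) = 0.420×37.7/(1.22−0.420) = 15.83/0.8000 = 19.79 mg/L.
e^(−k_1 t) = e^(−0.420×1.398) = 0.5559; e^(−k_2 t) = e^(−1.22×1.398) = 0.1816.
D = 19.79 × (0.5559 − 0.1816) + 2.14 × 0.1816 = 7.407 + 0.3887 = 7.796 mg/L.

D ≈ 7.80 mg/L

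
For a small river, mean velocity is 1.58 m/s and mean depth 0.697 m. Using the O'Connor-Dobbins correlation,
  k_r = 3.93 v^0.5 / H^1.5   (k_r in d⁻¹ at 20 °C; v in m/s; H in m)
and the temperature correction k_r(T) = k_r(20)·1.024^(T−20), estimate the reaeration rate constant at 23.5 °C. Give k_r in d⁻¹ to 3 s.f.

k_r ≈ 9.22 d⁻¹

k_r(20) = 3.93 × 1.58^0.5 / 0.697^1.5 = 3.93 × 1.257 / 0.5819 = 8.489 d⁻¹.
k_r(23.5) = 8.489 × 1.024^(23.5−20) = 8.489 × 1.087 = 9.224 d⁻¹.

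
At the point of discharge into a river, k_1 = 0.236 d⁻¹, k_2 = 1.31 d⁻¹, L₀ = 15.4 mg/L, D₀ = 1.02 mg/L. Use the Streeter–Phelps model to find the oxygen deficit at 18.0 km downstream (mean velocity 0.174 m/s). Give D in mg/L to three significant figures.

D ≈ 2.06 mg/L

Travel time t = x/v = 18.0 km / (0.174 m/s) = 18000 m / 0.174 m/s = 103400 s = 1.197 d.
k_1 L₀/(k_2−k_1) = 0.236×15.4/(1.31−0.236) = 3.634/1.074 = 3.384 mg/L.
e^(−k_1 t) = e^(−0.236×1.197) = 0.7538; e^(−k_2 t) = e^(−1.31×1.197) = 0.2084.
D = 3.384 × (0.7538 − 0.2084) + 1.02 × 0.2084 = 1.846 + 0.2125 = 2.058 mg/L.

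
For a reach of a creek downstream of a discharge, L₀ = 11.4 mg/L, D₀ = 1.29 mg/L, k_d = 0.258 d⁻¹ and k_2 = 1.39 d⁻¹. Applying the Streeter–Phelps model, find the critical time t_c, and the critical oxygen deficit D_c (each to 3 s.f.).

With k_2/k_d = 5.388 and 1 − D₀(k_2−k_d)/(k_d L₀) = 0.5035,
t_c = ln(5.388 × 0.5035) / (1.39 − 0.258) = ln(2.713) / 1.132 = 0.9979/1.132 = 0.8816 d.
L(t_c) = L₀ e^(−k_d t_c) = 11.4 × 0.7966 = 9.081 mg/L, and at the critical point k_2 D_c = k_d L, so D_c = (0.258/1.39) × 9.081 = 1.686 mg/L.

t_c ≈ 0.882 d; D_c ≈ 1.69 mg/L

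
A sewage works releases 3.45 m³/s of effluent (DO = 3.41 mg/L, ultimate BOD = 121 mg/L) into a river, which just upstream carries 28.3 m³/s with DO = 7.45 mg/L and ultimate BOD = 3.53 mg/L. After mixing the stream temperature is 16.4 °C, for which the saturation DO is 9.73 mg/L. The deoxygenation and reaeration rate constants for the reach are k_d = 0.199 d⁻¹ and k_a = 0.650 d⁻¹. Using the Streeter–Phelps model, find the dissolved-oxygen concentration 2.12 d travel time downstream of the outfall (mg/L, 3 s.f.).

Mixed DO = (28.3×7.45 + 3.45×3.41)/(28.3+3.45) = 222.6/31.75 = 7.011 mg/L.
Mixed L₀ = (28.3×3.53 + 3.45×121)/(31.75) = 517.3/31.75 = 16.29 mg/L.
Initial deficit D₀ = C_s − DO₀ = 9.73 − 7.011 = 2.719 mg/L.
D(2.12) = [0.199×16.29/(0.650−0.199)](e^(−0.199×2.12) − e^(−0.650×2.12)) + 2.719 e^(−0.650×2.12)
= 7.190 × (0.6558 − 0.2521) + 2.719 × 0.2521 = 3.588 mg/L.
DO = 9.73 − 3.588 = 6.142 mg/L.

DO ≈ 6.14 mg/L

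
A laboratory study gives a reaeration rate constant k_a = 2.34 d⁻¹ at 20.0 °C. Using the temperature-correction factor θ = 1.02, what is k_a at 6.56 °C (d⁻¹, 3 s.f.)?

k_a(T₂) = k_a(T₁) · θ^(T₂−T₁) = 2.34 × 1.02^(6.56−20.0)
= 2.34 × 1.02^-13.4 = 2.34 × 0.7663 = 1.793 d⁻¹.

k_a ≈ 1.79 d⁻¹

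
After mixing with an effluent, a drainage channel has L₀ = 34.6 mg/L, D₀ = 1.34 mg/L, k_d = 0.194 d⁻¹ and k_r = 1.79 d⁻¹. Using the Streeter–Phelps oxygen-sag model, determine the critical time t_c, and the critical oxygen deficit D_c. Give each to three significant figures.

t_c ≈ 1.15 d; D_c ≈ 3.00 mg/L

t_c = [1/(k_r−k_d)] ln[(k_r/k_d)(1 − D₀(k_r−k_d)/(k_d L₀))]
= [1/(1.79−0.194)] ln[(1.79/0.194)(1 − 1.34×1.596/(0.194×34.6))]
= (1/1.596) ln[9.227 × 0.6814] = 0.6266 × ln(6.287) = 0.6266 × 1.838 = 1.152 d.
L(t_c) = L₀ e^(−k_d t_c) = 34.6 × 0.7997 = 27.67 mg/L, and at the critical point k_r D_c = k_d L, so D_c = (0.194/1.79) × 27.67 = 2.999 mg/L.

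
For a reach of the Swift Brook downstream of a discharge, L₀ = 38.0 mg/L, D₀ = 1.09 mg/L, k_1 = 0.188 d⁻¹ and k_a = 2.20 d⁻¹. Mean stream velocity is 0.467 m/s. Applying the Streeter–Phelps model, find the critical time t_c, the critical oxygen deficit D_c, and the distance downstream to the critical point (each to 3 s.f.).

t_c ≈ 1.04 d; D_c ≈ 2.67 mg/L; x_c ≈ 42.0 km

With k_a/k_1 = 11.70 and 1 − D₀(k_a−k_1)/(k_1 L₀) = 0.6930,
t_c = ln(11.70 × 0.6930) / (2.20 − 0.188) = ln(8.110) / 2.012 = 2.093/2.012 = 1.040 d.
D_c = (k_1/k_a) L₀ e^(−k_1 t_c) = (0.188/2.20) × 38.0 × e^(−0.188×1.040) = 0.08545 × 38.0 × 0.8224 = 2.670 mg/L.
x_c = v t_c = 0.467 m/s × 1.040 d × 86400 s/d = 41970 m ≈ 42.0 km.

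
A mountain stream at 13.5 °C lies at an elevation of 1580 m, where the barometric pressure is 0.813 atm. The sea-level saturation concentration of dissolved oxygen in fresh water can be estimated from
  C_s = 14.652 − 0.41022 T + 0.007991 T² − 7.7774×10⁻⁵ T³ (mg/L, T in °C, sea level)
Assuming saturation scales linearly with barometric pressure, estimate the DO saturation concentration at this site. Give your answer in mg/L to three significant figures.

C_s ≈ 8.44 mg/L

At sea level: C_s = 14.652 − 0.41022×13.5 + 0.007991×13.5² − 7.7774×10⁻⁵×13.5³ = 10.38 mg/L.
Pressure correction: C_s' = 10.38 × 0.813 = 8.438 mg/L.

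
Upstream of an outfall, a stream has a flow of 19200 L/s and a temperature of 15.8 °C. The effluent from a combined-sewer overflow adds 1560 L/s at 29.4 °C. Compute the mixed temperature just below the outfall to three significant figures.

Flow-weighted mixing: C = (Q_r C_r + Q_w C_w)/(Q_r + Q_w)
= (19200×15.8 + 1560×29.4)/(19200 + 1560) = 349200/20760 = 16.82 °C.

16.8 °C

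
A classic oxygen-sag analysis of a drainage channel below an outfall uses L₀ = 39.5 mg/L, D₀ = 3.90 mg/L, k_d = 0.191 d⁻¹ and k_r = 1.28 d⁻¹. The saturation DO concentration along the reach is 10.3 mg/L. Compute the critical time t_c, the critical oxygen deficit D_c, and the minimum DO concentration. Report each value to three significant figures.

t_c ≈ 0.987 d; D_c ≈ 4.88 mg/L; min DO ≈ 5.42 mg/L

With k_r/k_d = 6.702 and 1 − D₀(k_r−k_d)/(k_d L₀) = 0.4371,
t_c = ln(6.702 × 0.4371) / (1.28 − 0.191) = ln(2.929) / 1.089 = 1.075/1.089 = 0.9868 d.
D_c = (k_d/k_r) L₀ e^(−k_d t_c) = (0.191/1.28) × 39.5 × e^(−0.191×0.9868) = 0.1492 × 39.5 × 0.8282 = 4.882 mg/L.
Minimum DO = C_s − D_c = 10.3 − 4.882 = 5.418 mg/L.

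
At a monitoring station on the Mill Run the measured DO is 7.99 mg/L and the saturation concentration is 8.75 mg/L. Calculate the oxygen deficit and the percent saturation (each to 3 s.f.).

D = C_s − C = 8.75 − 7.99 = 0.760 mg/L.
% saturation = 7.99/8.75 × 100 = 91.3 %.

D ≈ 0.760 mg/L; 91.3 % saturation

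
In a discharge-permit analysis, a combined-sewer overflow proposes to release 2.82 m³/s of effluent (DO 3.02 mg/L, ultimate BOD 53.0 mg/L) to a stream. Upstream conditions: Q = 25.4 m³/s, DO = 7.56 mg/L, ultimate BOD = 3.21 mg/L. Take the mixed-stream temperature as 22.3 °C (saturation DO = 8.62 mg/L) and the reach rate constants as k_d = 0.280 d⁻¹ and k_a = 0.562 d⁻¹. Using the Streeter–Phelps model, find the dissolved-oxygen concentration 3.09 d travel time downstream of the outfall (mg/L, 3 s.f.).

Mixed DO = (25.4×7.56 + 2.82×3.02)/(25.4+2.82) = 200.5/28.22 = 7.106 mg/L.
Mixed L₀ = (25.4×3.21 + 2.82×53.0)/(28.22) = 231.0/28.22 = 8.185 mg/L.
Initial deficit D₀ = C_s − DO₀ = 8.62 − 7.106 = 1.514 mg/L.
D(3.09) = [0.280×8.185/(0.562−0.280)](e^(−0.280×3.09) − e^(−0.562×3.09)) + 1.514 e^(−0.562×3.09)
= 8.127 × (0.4210 − 0.1761) + 1.514 × 0.1761 = 2.257 mg/L.
DO = 8.62 − 2.257 = 6.363 mg/L.

DO ≈ 6.36 mg/L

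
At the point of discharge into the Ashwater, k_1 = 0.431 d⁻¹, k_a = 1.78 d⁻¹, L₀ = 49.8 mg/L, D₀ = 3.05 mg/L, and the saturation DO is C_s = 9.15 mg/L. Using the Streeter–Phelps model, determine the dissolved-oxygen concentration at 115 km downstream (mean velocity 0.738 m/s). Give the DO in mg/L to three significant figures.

Travel time t = x/v = 115 km / (0.738 m/s) = 115000 m / 0.738 m/s = 155800 s = 1.804 d.
k_1 L₀/(k_a−k_1) = 0.431×49.8/(1.78−0.431) = 21.46/1.349 = 15.91 mg/L.
e^(−k_1 t) = e^(−0.431×1.804) = 0.4596; e^(−k_a t) = e^(−1.78×1.804) = 0.04034.
D = 15.91 × (0.4596 − 0.04034) + 3.05 × 0.04034 = 6.671 + 0.1230 = 6.794 mg/L.
DO = C_s − D = 9.15 − 6.794 = 2.356 mg/L.

DO ≈ 2.36 mg/L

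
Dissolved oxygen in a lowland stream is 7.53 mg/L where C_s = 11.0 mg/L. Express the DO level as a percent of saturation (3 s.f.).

% saturation = C/C_s × 100 = 7.53/11.0 × 100 = 68.5 %.

68.5 % saturation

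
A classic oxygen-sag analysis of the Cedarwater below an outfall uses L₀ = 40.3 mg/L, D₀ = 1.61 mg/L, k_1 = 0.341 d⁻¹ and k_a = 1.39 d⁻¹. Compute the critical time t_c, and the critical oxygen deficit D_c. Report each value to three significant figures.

t_c ≈ 1.21 d; D_c ≈ 6.53 mg/L

With k_a/k_1 = 4.076 and 1 − D₀(k_a−k_1)/(k_1 L₀) = 0.8771,
t_c = ln(4.076 × 0.8771) / (1.39 − 0.341) = ln(3.575) / 1.049 = 1.274/1.049 = 1.215 d.
L(t_c) = L₀ e^(−k_1 t_c) = 40.3 × 0.6609 = 26.63 mg/L, and at the critical point k_a D_c = k_1 L, so D_c = (0.341/1.39) × 26.63 = 6.534 mg/L.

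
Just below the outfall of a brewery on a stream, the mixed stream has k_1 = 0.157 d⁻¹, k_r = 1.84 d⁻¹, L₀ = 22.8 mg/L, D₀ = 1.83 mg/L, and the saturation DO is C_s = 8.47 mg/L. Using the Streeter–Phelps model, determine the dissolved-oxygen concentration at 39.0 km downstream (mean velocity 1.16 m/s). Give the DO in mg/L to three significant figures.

DO ≈ 6.61 mg/L

Travel time t = x/v = 39.0 km / (1.16 m/s) = 39000 m / 1.16 m/s = 33620 s = 0.3891 d.
k_1 L₀/(k_r−k_1) = 0.157×22.8/(1.84−0.157) = 3.580/1.683 = 2.127 mg/L.
e^(−k_1 t) = e^(−0.157×0.3891) = 0.9407; e^(−k_r t) = e^(−1.84×0.3891) = 0.4887.
D = 2.127 × (0.9407 − 0.4887) + 1.83 × 0.4887 = 0.9614 + 0.8943 = 1.856 mg/L.
DO = C_s − D = 8.47 − 1.856 = 6.614 mg/L.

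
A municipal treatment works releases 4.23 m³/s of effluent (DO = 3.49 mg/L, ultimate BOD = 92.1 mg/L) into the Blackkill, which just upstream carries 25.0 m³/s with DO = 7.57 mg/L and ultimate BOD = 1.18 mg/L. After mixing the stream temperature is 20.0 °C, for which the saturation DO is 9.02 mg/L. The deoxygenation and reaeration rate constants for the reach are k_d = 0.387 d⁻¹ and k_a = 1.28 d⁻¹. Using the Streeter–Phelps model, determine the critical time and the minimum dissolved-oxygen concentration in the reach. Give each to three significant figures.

Mixed DO = (25.0×7.57 + 4.23×3.49)/(25.0+4.23) = 204.0/29.23 = 6.980 mg/L.
Mixed L₀ = (25.0×1.18 + 4.23×92.1)/(29.23) = 419.1/29.23 = 14.34 mg/L.
Initial deficit D₀ = C_s − DO₀ = 9.02 − 6.980 = 2.040 mg/L.
t_c = (1/0.8930) ln[(1.28/0.387)(1 − 2.040×0.8930/(0.387×14.34))] = 1.120 × ln(2.221) = 0.8937 d.
D_c = (0.387/1.28) × 14.34 × e^(−0.387×0.8937) = 0.3023 × 14.34 × 0.7076 = 3.067 mg/L.
Minimum DO = 9.02 − 3.067 = 5.953 mg/L.

t_c ≈ 0.894 d; minimum DO ≈ 5.95 mg/L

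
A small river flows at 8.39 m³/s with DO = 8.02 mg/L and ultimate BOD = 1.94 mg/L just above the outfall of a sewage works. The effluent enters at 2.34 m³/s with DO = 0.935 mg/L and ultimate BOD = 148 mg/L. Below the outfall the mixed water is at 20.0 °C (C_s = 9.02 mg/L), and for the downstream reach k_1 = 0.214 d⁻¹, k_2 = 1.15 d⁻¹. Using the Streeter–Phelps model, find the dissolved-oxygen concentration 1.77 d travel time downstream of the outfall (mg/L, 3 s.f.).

Mixed DO = (8.39×8.02 + 2.34×0.935)/(8.39+2.34) = 69.48/10.73 = 6.475 mg/L.
Mixed L₀ = (8.39×1.94 + 2.34×148)/(10.73) = 362.6/10.73 = 33.79 mg/L.
Initial deficit D₀ = C_s − DO₀ = 9.02 − 6.475 = 2.545 mg/L.
D(1.77) = [0.214×33.79/(1.15−0.214)](e^(−0.214×1.77) − e^(−1.15×1.77)) + 2.545 e^(−1.15×1.77)
= 7.726 × (0.6847 − 0.1306) + 2.545 × 0.1306 = 4.613 mg/L.
DO = 9.02 − 4.613 = 4.407 mg/L.

DO ≈ 4.41 mg/L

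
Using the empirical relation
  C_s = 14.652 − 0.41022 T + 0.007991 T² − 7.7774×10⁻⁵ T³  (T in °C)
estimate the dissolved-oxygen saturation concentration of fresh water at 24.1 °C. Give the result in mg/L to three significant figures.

C_s = 14.652 − 0.41022×24.1 + 0.007991×24.1² − 7.7774×10⁻⁵×24.1³ = 8.318 mg/L.

C_s ≈ 8.32 mg/L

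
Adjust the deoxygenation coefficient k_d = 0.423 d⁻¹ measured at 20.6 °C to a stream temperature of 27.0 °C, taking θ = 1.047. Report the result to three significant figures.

k_d(T₂) = k_d(T₁) · θ^(T₂−T₁) = 0.423 × 1.047^(27.0−20.6)
= 0.423 × 1.047^6.40 = 0.423 × 1.342 = 0.5675 d⁻¹.

k_d ≈ 0.568 d⁻¹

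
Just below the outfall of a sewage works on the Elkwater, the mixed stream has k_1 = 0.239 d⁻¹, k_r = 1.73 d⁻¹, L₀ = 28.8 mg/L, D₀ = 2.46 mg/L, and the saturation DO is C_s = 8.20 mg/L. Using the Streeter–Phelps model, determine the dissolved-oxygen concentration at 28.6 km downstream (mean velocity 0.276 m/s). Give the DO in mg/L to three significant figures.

DO ≈ 5.00 mg/L

Travel time t = x/v = 28.6 km / (0.276 m/s) = 28600 m / 0.276 m/s = 103600 s = 1.199 d.
k_1 L₀/(k_r−k_1) = 0.239×28.8/(1.73−0.239) = 6.883/1.491 = 4.616 mg/L.
e^(−k_1 t) = e^(−0.239×1.199) = 0.7508; e^(−k_r t) = e^(−1.73×1.199) = 0.1256.
D = 4.616 × (0.7508 − 0.1256) + 2.46 × 0.1256 = 2.886 + 0.3089 = 3.195 mg/L.
DO = C_s − D = 8.20 − 3.195 = 5.005 mg/L.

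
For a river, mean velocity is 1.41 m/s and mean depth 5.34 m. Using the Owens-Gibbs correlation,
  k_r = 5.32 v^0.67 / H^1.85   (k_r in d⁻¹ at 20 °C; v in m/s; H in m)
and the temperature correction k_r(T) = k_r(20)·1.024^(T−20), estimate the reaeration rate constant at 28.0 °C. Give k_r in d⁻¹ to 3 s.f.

k_r ≈ 0.365 d⁻¹

k_r(20) = 5.32 × 1.41^0.67 / 5.34^1.85 = 5.32 × 1.259 / 22.18 = 0.3020 d⁻¹.
k_r(28.0) = 0.3020 × 1.024^(28.0−20) = 0.3020 × 1.209 = 0.3650 d⁻¹.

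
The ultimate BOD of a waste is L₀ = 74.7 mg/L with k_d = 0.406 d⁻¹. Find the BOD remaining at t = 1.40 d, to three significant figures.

L_t = L₀ e^(−k_d t) = 74.7 × e^(−0.406×1.40) = 74.7 × 0.5664 = 42.31 mg/L.

L ≈ 42.3 mg/L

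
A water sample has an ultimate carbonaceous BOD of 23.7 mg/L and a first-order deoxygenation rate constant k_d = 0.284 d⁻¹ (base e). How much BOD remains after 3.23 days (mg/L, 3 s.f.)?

L_t = L₀ e^(−k_d t) = 23.7 × e^(−0.284×3.23) = 23.7 × 0.3996 = 9.470 mg/L.

L ≈ 9.47 mg/L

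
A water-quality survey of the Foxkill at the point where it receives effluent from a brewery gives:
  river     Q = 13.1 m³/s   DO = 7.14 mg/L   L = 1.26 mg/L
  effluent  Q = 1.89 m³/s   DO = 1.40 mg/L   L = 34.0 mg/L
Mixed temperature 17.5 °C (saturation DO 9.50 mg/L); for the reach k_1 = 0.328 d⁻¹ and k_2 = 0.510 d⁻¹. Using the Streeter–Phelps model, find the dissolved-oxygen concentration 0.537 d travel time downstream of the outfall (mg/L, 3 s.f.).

DO ≈ 6.40 mg/L

Mixed DO = (13.1×7.14 + 1.89×1.40)/(13.1+1.89) = 96.18/14.99 = 6.416 mg/L.
Mixed L₀ = (13.1×1.26 + 1.89×34.0)/(14.99) = 80.77/14.99 = 5.388 mg/L.
Initial deficit D₀ = C_s − DO₀ = 9.50 − 6.416 = 3.084 mg/L.
D(0.537) = [0.328×5.388/(0.510−0.328)](e^(−0.328×0.537) − e^(−0.510×0.537)) + 3.084 e^(−0.510×0.537)
= 9.710 × (0.8385 − 0.7604) + 3.084 × 0.7604 = 3.103 mg/L.
DO = 9.50 − 3.103 = 6.397 mg/L.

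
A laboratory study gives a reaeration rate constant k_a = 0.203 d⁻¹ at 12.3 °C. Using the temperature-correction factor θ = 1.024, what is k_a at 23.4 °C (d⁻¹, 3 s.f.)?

k_a(T₂) = k_a(T₁) · θ^(T₂−T₁) = 0.203 × 1.024^(23.4−12.3)
= 0.203 × 1.024^11.1 = 0.203 × 1.301 = 0.2641 d⁻¹.

k_a ≈ 0.264 d⁻¹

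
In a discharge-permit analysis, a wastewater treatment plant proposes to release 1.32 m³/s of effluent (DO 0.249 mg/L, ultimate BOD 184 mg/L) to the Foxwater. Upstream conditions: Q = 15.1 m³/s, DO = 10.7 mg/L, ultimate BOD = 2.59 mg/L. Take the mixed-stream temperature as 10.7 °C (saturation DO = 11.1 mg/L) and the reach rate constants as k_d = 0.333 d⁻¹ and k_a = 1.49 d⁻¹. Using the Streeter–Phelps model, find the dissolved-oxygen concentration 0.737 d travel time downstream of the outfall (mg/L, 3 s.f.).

Mixed DO = (15.1×10.7 + 1.32×0.249)/(15.1+1.32) = 161.9/16.42 = 9.860 mg/L.
Mixed L₀ = (15.1×2.59 + 1.32×184)/(16.42) = 282.0/16.42 = 17.17 mg/L.
Initial deficit D₀ = C_s − DO₀ = 11.1 − 9.860 = 1.240 mg/L.
D(0.737) = [0.333×17.17/(1.49−0.333)](e^(−0.333×0.737) − e^(−1.49×0.737)) + 1.240 e^(−1.49×0.737)
= 4.943 × (0.7824 − 0.3335) + 1.240 × 0.3335 = 2.632 mg/L.
DO = 11.1 − 2.632 = 8.468 mg/L.

DO ≈ 8.47 mg/L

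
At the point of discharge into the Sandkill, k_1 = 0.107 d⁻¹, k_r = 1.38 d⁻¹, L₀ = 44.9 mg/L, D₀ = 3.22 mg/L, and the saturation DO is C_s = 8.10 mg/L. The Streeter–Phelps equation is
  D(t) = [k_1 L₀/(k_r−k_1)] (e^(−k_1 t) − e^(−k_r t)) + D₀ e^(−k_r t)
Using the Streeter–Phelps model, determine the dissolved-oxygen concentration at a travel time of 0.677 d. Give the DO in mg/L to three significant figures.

k_1 L₀/(k_r−k_1) = 0.107×44.9/(1.38−0.107) = 4.804/1.273 = 3.774 mg/L.
e^(−k_1 t) = e^(−0.107×0.6770) = 0.9301; e^(−k_r t) = e^(−1.38×0.6770) = 0.3929.
D = 3.774 × (0.9301 − 0.3929) + 3.22 × 0.3929 = 2.028 + 1.265 = 3.293 mg/L.
DO = C_s − D = 8.10 − 3.293 = 4.807 mg/L.

DO ≈ 4.81 mg/L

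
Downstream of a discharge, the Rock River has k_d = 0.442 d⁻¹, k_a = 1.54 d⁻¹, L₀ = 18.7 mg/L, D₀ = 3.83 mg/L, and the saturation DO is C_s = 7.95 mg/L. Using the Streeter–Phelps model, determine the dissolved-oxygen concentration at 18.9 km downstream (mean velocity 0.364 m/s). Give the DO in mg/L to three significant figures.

DO ≈ 3.64 mg/L

Travel time t = x/v = 18.9 km / (0.364 m/s) = 18900 m / 0.364 m/s = 51920 s = 0.6010 d.
k_d L₀/(k_a−k_d) = 0.442×18.7/(1.54−0.442) = 8.265/1.098 = 7.528 mg/L.
e^(−k_d t) = e^(−0.442×0.6010) = 0.7667; e^(−k_a t) = e^(−1.54×0.6010) = 0.3963.
D = 7.528 × (0.7667 − 0.3963) + 3.83 × 0.3963 = 2.788 + 1.518 = 4.306 mg/L.
DO = C_s − D = 7.95 − 4.306 = 3.644 mg/L.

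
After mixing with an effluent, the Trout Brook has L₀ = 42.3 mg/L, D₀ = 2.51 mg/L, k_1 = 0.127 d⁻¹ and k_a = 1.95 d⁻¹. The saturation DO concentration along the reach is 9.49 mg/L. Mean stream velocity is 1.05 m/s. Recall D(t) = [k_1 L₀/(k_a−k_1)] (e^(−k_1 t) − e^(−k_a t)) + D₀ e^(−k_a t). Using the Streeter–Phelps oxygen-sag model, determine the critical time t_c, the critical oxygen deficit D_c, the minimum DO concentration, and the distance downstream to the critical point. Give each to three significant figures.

t_c = [1/(k_a−k_1)] ln[(k_a/k_1)(1 − D₀(k_a−k_1)/(k_1 L₀))]
= [1/(1.95−0.127)] ln[(1.95/0.127)(1 − 2.51×1.823/(0.127×42.3))]
= (1/1.823) ln[15.35 × 0.1482] = 0.5485 × ln(2.276) = 0.5485 × 0.8225 = 0.4512 d.
D_c = (k_1/k_a) L₀ e^(−k_1 t_c) = (0.127/1.95) × 42.3 × e^(−0.127×0.4512) = 0.06513 × 42.3 × 0.9443 = 2.602 mg/L.
Minimum DO = C_s − D_c = 9.49 − 2.602 = 6.888 mg/L.
x_c = v t_c = 1.05 m/s × 0.4512 d × 86400 s/d = 40930 m ≈ 40.9 km.

t_c ≈ 0.451 d; D_c ≈ 2.60 mg/L; min DO ≈ 6.89 mg/L; x_c ≈ 40.9 km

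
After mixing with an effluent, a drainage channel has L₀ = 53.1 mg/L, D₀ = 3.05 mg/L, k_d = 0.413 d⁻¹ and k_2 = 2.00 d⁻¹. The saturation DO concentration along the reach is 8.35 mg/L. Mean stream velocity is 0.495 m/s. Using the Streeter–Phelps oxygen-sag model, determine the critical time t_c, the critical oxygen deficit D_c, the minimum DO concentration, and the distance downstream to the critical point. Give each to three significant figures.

t_c ≈ 0.837 d; D_c ≈ 7.76 mg/L; min DO ≈ 0.589 mg/L; x_c ≈ 35.8 km

With k_2/k_d = 4.843 and 1 − D₀(k_2−k_d)/(k_d L₀) = 0.7793,
t_c = ln(4.843 × 0.7793) / (2.00 − 0.413) = ln(3.774) / 1.587 = 1.328/1.587 = 0.8368 d.
D_c = (k_d/k_2) L₀ e^(−k_d t_c) = (0.413/2.00) × 53.1 × e^(−0.413×0.8368) = 0.2065 × 53.1 × 0.7078 = 7.761 mg/L.
Minimum DO = C_s − D_c = 8.35 − 7.761 = 0.5891 mg/L.
x_c = v t_c = 0.495 m/s × 0.8368 d × 86400 s/d = 35790 m ≈ 35.8 km.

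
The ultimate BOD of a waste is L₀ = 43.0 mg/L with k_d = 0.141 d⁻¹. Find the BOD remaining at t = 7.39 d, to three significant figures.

L ≈ 15.2 mg/L

L_t = L₀ e^(−k_d t) = 43.0 × e^(−0.141×7.39) = 43.0 × 0.3528 = 15.17 mg/L.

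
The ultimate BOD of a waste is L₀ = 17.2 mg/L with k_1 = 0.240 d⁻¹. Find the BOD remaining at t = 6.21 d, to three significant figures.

L ≈ 3.87 mg/L

L_t = L₀ e^(−k_1 t) = 17.2 × e^(−0.240×6.21) = 17.2 × 0.2253 = 3.875 mg/L.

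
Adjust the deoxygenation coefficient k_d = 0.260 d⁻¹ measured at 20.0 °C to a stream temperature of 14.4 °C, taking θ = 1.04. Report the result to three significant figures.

k_d ≈ 0.209 d⁻¹

k_d(T₂) = k_d(T₁) · θ^(T₂−T₁) = 0.260 × 1.04^(14.4−20.0)
= 0.260 × 1.04^-5.60 = 0.260 × 0.8028 = 0.2087 d⁻¹.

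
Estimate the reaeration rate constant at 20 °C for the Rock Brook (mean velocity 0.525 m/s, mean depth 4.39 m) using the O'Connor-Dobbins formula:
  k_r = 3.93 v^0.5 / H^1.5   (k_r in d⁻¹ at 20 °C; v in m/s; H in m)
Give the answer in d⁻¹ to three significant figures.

k_r ≈ 0.310 d⁻¹

k_r = 3.93 × 0.525^0.5 / 4.39^1.5 = 3.93 × 0.7246 / 9.198 = 0.3096 d⁻¹.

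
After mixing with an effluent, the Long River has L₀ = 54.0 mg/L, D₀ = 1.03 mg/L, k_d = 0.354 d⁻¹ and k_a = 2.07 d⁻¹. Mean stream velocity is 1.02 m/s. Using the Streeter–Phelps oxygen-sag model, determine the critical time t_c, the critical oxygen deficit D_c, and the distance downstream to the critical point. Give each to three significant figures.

At the critical point dD/dt = 0, so k_d L₀ e^(−k_d t) = k_a D. Substituting D(t) from the Streeter–Phelps equation and solving for t gives
t_c = ln[(k_a/k_d)(1 − D₀(k_a−k_d)/(k_d L₀))] / (k_a−k_d).
Here k_a−k_d = 1.716 d⁻¹ and 1 − D₀(k_a−k_d)/(k_d L₀) = 1 − 1.03×1.716/(0.354×54.0) = 0.9075, so
t_c = ln(5.847 × 0.9075) / 1.716 = 1.669 / 1.716 = 0.9726 d.
L(t_c) = L₀ e^(−k_d t_c) = 54.0 × 0.7087 = 38.27 mg/L, and at the critical point k_a D_c = k_d L, so D_c = (0.354/2.07) × 38.27 = 6.545 mg/L.
x_c = v t_c = 1.02 m/s × 0.9726 d × 86400 s/d = 85710 m ≈ 85.7 km.

t_c ≈ 0.973 d; D_c ≈ 6.54 mg/L; x_c ≈ 85.7 km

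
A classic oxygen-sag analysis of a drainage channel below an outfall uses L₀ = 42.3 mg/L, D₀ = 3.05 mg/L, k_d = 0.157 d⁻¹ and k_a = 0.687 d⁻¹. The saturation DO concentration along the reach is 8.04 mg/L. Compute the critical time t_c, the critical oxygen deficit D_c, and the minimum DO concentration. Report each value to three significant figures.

t_c = [1/(k_a−k_d)] ln[(k_a/k_d)(1 − D₀(k_a−k_d)/(k_d L₀))]
= [1/(0.687−0.157)] ln[(0.687/0.157)(1 − 3.05×0.5300/(0.157×42.3))]
= (1/0.5300) ln[4.376 × 0.7566] = 1.887 × ln(3.311) = 1.887 × 1.197 = 2.259 d.
L(t_c) = L₀ e^(−k_d t_c) = 42.3 × 0.7014 = 29.67 mg/L, and at the critical point k_a D_c = k_d L, so D_c = (0.157/0.687) × 29.67 = 6.781 mg/L.
Minimum DO = C_s − D_c = 8.04 − 6.781 = 1.259 mg/L.

t_c ≈ 2.26 d; D_c ≈ 6.78 mg/L; min DO ≈ 1.26 mg/L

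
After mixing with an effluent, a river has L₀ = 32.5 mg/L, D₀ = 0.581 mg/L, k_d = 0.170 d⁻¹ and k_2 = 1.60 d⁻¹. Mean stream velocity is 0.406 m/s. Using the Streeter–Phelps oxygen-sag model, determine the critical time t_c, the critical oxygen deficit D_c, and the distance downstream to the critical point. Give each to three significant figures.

t_c ≈ 1.45 d; D_c ≈ 2.70 mg/L; x_c ≈ 51.0 km

At the critical point dD/dt = 0, so k_d L₀ e^(−k_d t) = k_2 D. Substituting D(t) from the Streeter–Phelps equation and solving for t gives
t_c = ln[(k_2/k_d)(1 − D₀(k_2−k_d)/(k_d L₀))] / (k_2−k_d).
Here k_2−k_d = 1.430 d⁻¹ and 1 − D₀(k_2−k_d)/(k_d L₀) = 1 − 0.581×1.430/(0.170×32.5) = 0.8496, so
t_c = ln(9.412 × 0.8496) / 1.430 = 2.079 / 1.430 = 1.454 d.
L(t_c) = L₀ e^(−k_d t_c) = 32.5 × 0.7810 = 25.38 mg/L, and at the critical point k_2 D_c = k_d L, so D_c = (0.170/1.60) × 25.38 = 2.697 mg/L.
x_c = v t_c = 0.406 m/s × 1.454 d × 86400 s/d = 51000 m ≈ 51.0 km.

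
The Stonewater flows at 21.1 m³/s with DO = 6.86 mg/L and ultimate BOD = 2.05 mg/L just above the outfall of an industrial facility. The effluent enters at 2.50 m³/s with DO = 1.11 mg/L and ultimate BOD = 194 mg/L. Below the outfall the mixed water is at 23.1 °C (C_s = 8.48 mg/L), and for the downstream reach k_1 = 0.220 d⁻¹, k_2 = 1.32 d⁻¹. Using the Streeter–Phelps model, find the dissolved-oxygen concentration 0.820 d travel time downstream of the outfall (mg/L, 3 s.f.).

DO ≈ 5.50 mg/L

Mixed DO = (21.1×6.86 + 2.50×1.11)/(21.1+2.50) = 147.5/23.60 = 6.251 mg/L.
Mixed L₀ = (21.1×2.05 + 2.50×194)/(23.60) = 528.3/23.60 = 22.38 mg/L.
Initial deficit D₀ = C_s − DO₀ = 8.48 − 6.251 = 2.229 mg/L.
D(0.820) = [0.220×22.38/(1.32−0.220)](e^(−0.220×0.820) − e^(−1.32×0.820)) + 2.229 e^(−1.32×0.820)
= 4.477 × (0.8349 − 0.3388) + 2.229 × 0.3388 = 2.976 mg/L.
DO = 8.48 − 2.976 = 5.504 mg/L.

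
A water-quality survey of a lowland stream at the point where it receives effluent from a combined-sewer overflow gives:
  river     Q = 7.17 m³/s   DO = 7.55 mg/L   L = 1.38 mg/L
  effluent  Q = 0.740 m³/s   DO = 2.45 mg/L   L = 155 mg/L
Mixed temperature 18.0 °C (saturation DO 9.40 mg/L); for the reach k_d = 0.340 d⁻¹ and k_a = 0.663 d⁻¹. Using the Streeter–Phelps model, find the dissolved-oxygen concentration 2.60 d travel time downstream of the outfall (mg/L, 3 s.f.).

Mixed DO = (7.17×7.55 + 0.740×2.45)/(7.17+0.740) = 55.95/7.910 = 7.073 mg/L.
Mixed L₀ = (7.17×1.38 + 0.740×155)/(7.910) = 124.6/7.910 = 15.75 mg/L.
Initial deficit D₀ = C_s − DO₀ = 9.40 − 7.073 = 2.327 mg/L.
D(2.60) = [0.340×15.75/(0.663−0.340)](e^(−0.340×2.60) − e^(−0.663×2.60)) + 2.327 e^(−0.663×2.60)
= 16.58 × (0.4131 − 0.1784) + 2.327 × 0.1784 = 4.307 mg/L.
DO = 9.40 − 4.307 = 5.093 mg/L.

DO ≈ 5.09 mg/L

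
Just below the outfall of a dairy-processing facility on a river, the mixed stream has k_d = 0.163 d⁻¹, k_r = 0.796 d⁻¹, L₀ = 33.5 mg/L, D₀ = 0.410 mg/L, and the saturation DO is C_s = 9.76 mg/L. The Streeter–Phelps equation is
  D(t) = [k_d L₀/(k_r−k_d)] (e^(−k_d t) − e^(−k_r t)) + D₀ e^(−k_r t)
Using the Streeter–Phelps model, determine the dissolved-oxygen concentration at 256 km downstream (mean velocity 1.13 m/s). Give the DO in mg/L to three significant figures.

Travel time t = x/v = 256 km / (1.13 m/s) = 256000 m / 1.13 m/s = 226500 s = 2.622 d.
k_d L₀/(k_r−k_d) = 0.163×33.5/(0.796−0.163) = 5.461/0.6330 = 8.626 mg/L.
e^(−k_d t) = e^(−0.163×2.622) = 0.6522; e^(−k_r t) = e^(−0.796×2.622) = 0.1240.
D = 8.626 × (0.6522 − 0.1240) + 0.410 × 0.1240 = 4.556 + 0.05085 = 4.607 mg/L.
DO = C_s − D = 9.76 − 4.607 = 5.153 mg/L.

DO ≈ 5.15 mg/L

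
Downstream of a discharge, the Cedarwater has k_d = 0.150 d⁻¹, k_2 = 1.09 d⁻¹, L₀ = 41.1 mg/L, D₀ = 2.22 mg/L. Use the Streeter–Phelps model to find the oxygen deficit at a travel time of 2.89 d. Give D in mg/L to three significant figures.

k_d L₀/(k_2−k_d) = 0.150×41.1/(1.09−0.150) = 6.165/0.9400 = 6.559 mg/L.
e^(−k_d t) = e^(−0.150×2.890) = 0.6482; e^(−k_2 t) = e^(−1.09×2.890) = 0.04285.
D = 6.559 × (0.6482 − 0.04285) + 2.22 × 0.04285 = 3.970 + 0.09512 = 4.066 mg/L.

D ≈ 4.07 mg/L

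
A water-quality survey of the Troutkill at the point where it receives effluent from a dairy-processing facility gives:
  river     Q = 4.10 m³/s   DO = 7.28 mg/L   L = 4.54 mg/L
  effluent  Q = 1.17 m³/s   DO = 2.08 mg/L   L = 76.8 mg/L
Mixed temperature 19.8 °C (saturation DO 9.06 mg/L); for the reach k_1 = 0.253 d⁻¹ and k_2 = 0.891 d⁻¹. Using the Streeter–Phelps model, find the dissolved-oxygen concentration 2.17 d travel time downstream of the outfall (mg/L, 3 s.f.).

Mixed DO = (4.10×7.28 + 1.17×2.08)/(4.10+1.17) = 32.28/5.270 = 6.126 mg/L.
Mixed L₀ = (4.10×4.54 + 1.17×76.8)/(5.270) = 108.5/5.270 = 20.58 mg/L.
Initial deficit D₀ = C_s − DO₀ = 9.06 − 6.126 = 2.934 mg/L.
D(2.17) = [0.253×20.58/(0.891−0.253)](e^(−0.253×2.17) − e^(−0.891×2.17)) + 2.934 e^(−0.891×2.17)
= 8.162 × (0.5775 − 0.1446) + 2.934 × 0.1446 = 3.958 mg/L.
DO = 9.06 − 3.958 = 5.102 mg/L.

DO ≈ 5.10 mg/L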